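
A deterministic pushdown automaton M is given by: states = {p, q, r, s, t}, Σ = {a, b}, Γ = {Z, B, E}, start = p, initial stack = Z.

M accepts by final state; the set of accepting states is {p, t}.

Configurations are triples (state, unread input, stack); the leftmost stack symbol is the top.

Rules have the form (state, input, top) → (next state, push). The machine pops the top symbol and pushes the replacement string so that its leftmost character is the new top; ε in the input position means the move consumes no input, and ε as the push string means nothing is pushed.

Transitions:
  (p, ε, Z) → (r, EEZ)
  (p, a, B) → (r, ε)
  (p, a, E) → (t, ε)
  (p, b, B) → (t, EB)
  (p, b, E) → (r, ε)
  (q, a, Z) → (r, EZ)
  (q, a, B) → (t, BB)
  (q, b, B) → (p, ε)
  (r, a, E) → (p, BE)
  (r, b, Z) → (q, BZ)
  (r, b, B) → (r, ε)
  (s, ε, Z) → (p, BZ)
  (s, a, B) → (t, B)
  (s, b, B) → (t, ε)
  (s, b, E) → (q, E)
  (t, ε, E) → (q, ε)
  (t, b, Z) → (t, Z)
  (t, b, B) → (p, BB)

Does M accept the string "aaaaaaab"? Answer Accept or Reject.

(p, aaaaaaab, Z)
  ε-move, top Z: go to r, push EEZ → (r, aaaaaaab, EEZ)
  read a, top E: go to p, push BE → (p, aaaaaab, BEEZ)
  read a, top B: go to r, push ε → (r, aaaaab, EEZ)
  read a, top E: go to p, push BE → (p, aaaab, BEEZ)
  read a, top B: go to r, push ε → (r, aaab, EEZ)
  read a, top E: go to p, push BE → (p, aab, BEEZ)
  read a, top B: go to r, push ε → (r, ab, EEZ)
  read a, top E: go to p, push BE → (p, b, BEEZ)
  read b, top B: go to t, push EB → (t, ε, EBEEZ)
All input consumed; state t ∈ F.

Accept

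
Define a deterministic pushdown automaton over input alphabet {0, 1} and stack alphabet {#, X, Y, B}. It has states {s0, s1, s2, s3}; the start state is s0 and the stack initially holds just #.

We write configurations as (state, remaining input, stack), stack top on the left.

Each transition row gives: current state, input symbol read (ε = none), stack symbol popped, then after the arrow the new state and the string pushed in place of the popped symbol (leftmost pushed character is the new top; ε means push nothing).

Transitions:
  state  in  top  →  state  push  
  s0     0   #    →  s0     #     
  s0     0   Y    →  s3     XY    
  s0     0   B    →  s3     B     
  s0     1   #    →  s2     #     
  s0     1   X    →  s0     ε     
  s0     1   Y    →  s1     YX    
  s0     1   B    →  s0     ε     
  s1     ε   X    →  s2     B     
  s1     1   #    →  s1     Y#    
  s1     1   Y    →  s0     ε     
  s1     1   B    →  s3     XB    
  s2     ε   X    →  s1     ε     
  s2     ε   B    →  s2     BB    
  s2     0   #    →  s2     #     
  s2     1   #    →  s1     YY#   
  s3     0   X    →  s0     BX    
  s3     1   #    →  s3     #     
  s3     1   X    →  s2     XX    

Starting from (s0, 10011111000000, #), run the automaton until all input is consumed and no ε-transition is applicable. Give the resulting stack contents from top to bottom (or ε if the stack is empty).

#

(s0, 10011111000000, #) ⊢ (s2, 0011111000000, #) ⊢ (s2, 011111000000, #) ⊢ (s2, 11111000000, #) ⊢ (s1, 1111000000, YY#) ⊢ (s0, 111000000, Y#) ⊢ (s1, 11000000, YX#) ⊢ (s0, 1000000, X#) ⊢ (s0, 000000, #) ⊢ (s0, 00000, #) ⊢ (s0, 0000, #) ⊢ (s0, 000, #) ⊢ (s0, 00, #) ⊢ (s0, 0, #) ⊢ (s0, ε, #)
All input consumed in state s0 with stack #.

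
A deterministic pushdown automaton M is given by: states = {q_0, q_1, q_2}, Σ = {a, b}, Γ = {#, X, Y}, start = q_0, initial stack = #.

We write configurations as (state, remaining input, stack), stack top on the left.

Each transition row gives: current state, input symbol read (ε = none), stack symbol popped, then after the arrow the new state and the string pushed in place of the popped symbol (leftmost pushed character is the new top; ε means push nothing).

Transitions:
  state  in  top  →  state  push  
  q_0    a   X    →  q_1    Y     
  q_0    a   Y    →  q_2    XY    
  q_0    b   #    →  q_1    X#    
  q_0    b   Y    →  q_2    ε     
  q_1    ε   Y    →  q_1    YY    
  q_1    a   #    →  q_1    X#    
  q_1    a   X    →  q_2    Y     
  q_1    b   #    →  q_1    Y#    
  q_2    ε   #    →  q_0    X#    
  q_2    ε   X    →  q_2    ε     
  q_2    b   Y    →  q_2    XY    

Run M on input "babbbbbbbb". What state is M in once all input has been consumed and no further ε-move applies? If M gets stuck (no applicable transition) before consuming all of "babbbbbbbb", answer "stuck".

(q_0, babbbbbbbb, #)
  read b, top #: go to q_1, push X# → (q_1, abbbbbbbb, X#)
  read a, top X: go to q_2, push Y → (q_2, bbbbbbbb, Y#)
  read b, top Y: go to q_2, push XY → (q_2, bbbbbbb, XY#)
  ε-move, top X: go to q_2, push ε → (q_2, bbbbbbb, Y#)
  read b, top Y: go to q_2, push XY → (q_2, bbbbbb, XY#)
  ε-move, top X: go to q_2, push ε → (q_2, bbbbbb, Y#)
  read b, top Y: go to q_2, push XY → (q_2, bbbbb, XY#)
  ε-move, top X: go to q_2, push ε → (q_2, bbbbb, Y#)
  read b, top Y: go to q_2, push XY → (q_2, bbbb, XY#)
  ε-move, top X: go to q_2, push ε → (q_2, bbbb, Y#)
  read b, top Y: go to q_2, push XY → (q_2, bbb, XY#)
  ε-move, top X: go to q_2, push ε → (q_2, bbb, Y#)
  read b, top Y: go to q_2, push XY → (q_2, bb, XY#)
  ε-move, top X: go to q_2, push ε → (q_2, bb, Y#)
  read b, top Y: go to q_2, push XY → (q_2, b, XY#)
  ε-move, top X: go to q_2, push ε → (q_2, b, Y#)
  read b, top Y: go to q_2, push XY → (q_2, ε, XY#)
  ε-move, top X: go to q_2, push ε → (q_2, ε, Y#)
All input consumed; M is in state q_2.

q_2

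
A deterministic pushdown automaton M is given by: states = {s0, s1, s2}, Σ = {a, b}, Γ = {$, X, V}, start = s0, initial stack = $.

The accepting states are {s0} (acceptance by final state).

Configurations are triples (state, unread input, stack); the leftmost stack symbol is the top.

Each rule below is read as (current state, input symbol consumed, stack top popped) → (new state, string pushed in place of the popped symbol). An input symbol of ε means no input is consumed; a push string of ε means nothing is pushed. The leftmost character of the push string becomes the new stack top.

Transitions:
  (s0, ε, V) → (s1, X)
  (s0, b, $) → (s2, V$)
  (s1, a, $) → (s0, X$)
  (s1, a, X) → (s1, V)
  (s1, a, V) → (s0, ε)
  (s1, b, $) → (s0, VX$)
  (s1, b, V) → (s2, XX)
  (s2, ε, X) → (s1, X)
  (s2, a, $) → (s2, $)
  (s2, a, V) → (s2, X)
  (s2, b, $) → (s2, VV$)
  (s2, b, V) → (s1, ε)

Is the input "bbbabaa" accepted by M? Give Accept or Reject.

(s0, bbbabaa, $)
  read b, top $: go to s2, push V$ → (s2, bbabaa, V$)
  read b, top V: go to s1, push ε → (s1, babaa, $)
  read b, top $: go to s0, push VX$ → (s0, abaa, VX$)
  ε-move, top V: go to s1, push X → (s1, abaa, XX$)
  read a, top X: go to s1, push V → (s1, baa, VX$)
  read b, top V: go to s2, push XX → (s2, aa, XXX$)
  ε-move, top X: go to s1, push X → (s1, aa, XXX$)
  read a, top X: go to s1, push V → (s1, a, VXX$)
  read a, top V: go to s0, push ε → (s0, ε, XX$)
All input consumed; state s0 ∈ F.

Accept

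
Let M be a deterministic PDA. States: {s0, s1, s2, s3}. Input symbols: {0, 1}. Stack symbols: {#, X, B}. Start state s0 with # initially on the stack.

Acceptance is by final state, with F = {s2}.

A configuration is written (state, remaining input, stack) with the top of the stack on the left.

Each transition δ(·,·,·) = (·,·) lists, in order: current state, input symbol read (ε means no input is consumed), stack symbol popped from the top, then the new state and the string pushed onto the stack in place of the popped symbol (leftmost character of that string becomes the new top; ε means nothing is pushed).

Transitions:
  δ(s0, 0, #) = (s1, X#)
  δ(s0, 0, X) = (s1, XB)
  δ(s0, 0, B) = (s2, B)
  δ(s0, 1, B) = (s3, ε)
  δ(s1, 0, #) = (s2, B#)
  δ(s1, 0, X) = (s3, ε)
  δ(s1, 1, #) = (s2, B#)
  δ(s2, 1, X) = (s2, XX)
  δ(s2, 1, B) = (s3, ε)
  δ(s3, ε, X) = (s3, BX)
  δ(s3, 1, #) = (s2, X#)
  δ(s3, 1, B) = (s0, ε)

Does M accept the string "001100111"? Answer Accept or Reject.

(s0, 001100111, #)
  read 0, top #: go to s1, push X# → (s1, 01100111, X#)
  read 0, top X: go to s3, push ε → (s3, 1100111, #)
  read 1, top #: go to s2, push X# → (s2, 100111, X#)
  read 1, top X: go to s2, push XX → (s2, 00111, XX#)
No transition applies at (s2, 00111, XX#); input not fully consumed.

Reject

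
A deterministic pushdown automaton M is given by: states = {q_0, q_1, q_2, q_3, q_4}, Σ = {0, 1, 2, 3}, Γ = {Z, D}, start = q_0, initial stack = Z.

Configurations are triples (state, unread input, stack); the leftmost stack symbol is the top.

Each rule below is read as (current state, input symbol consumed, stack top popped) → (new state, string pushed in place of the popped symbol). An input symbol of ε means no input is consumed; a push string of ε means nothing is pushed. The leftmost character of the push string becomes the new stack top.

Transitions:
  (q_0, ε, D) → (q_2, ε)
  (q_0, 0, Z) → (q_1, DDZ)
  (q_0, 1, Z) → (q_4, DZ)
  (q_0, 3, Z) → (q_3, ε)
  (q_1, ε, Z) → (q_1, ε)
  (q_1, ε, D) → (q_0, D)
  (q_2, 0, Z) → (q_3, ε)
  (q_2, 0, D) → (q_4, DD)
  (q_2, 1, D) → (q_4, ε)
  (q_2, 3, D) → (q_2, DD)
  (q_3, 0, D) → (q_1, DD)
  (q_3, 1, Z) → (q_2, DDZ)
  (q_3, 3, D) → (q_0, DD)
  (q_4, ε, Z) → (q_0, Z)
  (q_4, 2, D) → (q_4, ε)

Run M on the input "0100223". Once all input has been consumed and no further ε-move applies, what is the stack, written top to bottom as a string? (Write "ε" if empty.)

ε

(q_0, 0100223, Z)
  read 0, top Z: go to q_1, push DDZ → (q_1, 100223, DDZ)
  ε-move, top D: go to q_0, push D → (q_0, 100223, DDZ)
  ε-move, top D: go to q_2, push ε → (q_2, 100223, DZ)
  read 1, top D: go to q_4, push ε → (q_4, 00223, Z)
  ε-move, top Z: go to q_0, push Z → (q_0, 00223, Z)
  read 0, top Z: go to q_1, push DDZ → (q_1, 0223, DDZ)
  ε-move, top D: go to q_0, push D → (q_0, 0223, DDZ)
  ε-move, top D: go to q_2, push ε → (q_2, 0223, DZ)
  read 0, top D: go to q_4, push DD → (q_4, 223, DDZ)
  read 2, top D: go to q_4, push ε → (q_4, 23, DZ)
  read 2, top D: go to q_4, push ε → (q_4, 3, Z)
  ε-move, top Z: go to q_0, push Z → (q_0, 3, Z)
  read 3, top Z: go to q_3, push ε → (q_3, ε, ε)
All input consumed in state q_3 with stack ε.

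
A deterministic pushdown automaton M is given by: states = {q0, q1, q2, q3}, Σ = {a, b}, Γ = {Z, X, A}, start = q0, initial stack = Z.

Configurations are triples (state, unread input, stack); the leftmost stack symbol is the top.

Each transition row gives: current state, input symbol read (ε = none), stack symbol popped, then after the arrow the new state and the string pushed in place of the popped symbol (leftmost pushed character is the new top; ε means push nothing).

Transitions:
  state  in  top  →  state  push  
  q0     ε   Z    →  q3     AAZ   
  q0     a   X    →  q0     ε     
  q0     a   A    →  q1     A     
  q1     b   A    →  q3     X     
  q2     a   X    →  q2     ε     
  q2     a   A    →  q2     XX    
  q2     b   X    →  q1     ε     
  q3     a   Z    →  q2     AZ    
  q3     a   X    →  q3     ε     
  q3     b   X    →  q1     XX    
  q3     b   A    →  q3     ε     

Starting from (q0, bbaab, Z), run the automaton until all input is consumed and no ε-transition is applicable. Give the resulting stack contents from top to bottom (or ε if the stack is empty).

XZ

(q0, bbaab, Z) ⊢ (q3, bbaab, AAZ) ⊢ (q3, baab, AZ) ⊢ (q3, aab, Z) ⊢ (q2, ab, AZ) ⊢ (q2, b, XXZ) ⊢ (q1, ε, XZ)
All input consumed in state q1 with stack XZ.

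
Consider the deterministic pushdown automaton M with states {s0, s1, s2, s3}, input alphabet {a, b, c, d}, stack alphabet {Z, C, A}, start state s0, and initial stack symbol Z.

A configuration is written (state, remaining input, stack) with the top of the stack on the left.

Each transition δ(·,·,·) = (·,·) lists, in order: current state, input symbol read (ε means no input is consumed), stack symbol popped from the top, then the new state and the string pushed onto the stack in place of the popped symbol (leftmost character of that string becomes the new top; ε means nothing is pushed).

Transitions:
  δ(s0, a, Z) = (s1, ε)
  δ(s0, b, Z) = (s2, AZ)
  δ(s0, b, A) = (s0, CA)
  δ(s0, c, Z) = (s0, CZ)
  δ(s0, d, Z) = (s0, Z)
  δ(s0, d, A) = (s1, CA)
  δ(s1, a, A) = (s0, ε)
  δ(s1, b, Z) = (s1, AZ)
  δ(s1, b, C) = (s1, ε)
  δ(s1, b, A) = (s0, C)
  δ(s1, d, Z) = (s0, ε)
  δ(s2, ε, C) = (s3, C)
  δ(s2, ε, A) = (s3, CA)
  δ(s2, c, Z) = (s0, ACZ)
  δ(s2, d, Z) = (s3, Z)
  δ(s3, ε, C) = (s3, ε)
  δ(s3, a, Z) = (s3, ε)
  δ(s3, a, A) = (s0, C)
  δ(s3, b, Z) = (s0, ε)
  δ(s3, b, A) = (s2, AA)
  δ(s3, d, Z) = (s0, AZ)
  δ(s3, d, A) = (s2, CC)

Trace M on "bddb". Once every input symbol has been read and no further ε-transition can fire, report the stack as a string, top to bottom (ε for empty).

CAZ

(s0, bddb, Z)
  read b, top Z: go to s2, push AZ → (s2, ddb, AZ)
  ε-move, top A: go to s3, push CA → (s3, ddb, CAZ)
  ε-move, top C: go to s3, push ε → (s3, ddb, AZ)
  read d, top A: go to s2, push CC → (s2, db, CCZ)
  ε-move, top C: go to s3, push C → (s3, db, CCZ)
  ε-move, top C: go to s3, push ε → (s3, db, CZ)
  ε-move, top C: go to s3, push ε → (s3, db, Z)
  read d, top Z: go to s0, push AZ → (s0, b, AZ)
  read b, top A: go to s0, push CA → (s0, ε, CAZ)
All input consumed in state s0 with stack CAZ.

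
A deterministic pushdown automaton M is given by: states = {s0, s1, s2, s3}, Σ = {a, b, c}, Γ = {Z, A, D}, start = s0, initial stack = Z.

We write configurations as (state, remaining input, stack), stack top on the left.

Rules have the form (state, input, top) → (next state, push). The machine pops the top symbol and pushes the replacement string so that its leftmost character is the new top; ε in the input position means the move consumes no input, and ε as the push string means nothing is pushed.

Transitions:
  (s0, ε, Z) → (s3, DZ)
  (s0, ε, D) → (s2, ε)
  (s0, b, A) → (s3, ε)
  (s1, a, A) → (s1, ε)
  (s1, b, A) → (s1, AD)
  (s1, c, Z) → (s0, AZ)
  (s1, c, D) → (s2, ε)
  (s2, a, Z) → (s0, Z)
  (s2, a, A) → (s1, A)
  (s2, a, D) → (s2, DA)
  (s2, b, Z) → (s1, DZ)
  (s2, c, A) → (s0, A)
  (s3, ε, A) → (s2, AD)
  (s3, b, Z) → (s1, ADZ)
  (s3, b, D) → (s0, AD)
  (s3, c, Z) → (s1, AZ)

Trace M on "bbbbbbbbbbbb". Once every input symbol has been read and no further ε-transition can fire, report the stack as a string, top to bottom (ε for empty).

DZ

(s0, bbbbbbbbbbbb, Z) ⊢ (s3, bbbbbbbbbbbb, DZ) ⊢ (s0, bbbbbbbbbbb, ADZ) ⊢ (s3, bbbbbbbbbb, DZ) ⊢ (s0, bbbbbbbbb, ADZ) ⊢ (s3, bbbbbbbb, DZ) ⊢ (s0, bbbbbbb, ADZ) ⊢ (s3, bbbbbb, DZ) ⊢ (s0, bbbbb, ADZ) ⊢ (s3, bbbb, DZ) ⊢ (s0, bbb, ADZ) ⊢ (s3, bb, DZ) ⊢ (s0, b, ADZ) ⊢ (s3, ε, DZ)
All input consumed in state s3 with stack DZ.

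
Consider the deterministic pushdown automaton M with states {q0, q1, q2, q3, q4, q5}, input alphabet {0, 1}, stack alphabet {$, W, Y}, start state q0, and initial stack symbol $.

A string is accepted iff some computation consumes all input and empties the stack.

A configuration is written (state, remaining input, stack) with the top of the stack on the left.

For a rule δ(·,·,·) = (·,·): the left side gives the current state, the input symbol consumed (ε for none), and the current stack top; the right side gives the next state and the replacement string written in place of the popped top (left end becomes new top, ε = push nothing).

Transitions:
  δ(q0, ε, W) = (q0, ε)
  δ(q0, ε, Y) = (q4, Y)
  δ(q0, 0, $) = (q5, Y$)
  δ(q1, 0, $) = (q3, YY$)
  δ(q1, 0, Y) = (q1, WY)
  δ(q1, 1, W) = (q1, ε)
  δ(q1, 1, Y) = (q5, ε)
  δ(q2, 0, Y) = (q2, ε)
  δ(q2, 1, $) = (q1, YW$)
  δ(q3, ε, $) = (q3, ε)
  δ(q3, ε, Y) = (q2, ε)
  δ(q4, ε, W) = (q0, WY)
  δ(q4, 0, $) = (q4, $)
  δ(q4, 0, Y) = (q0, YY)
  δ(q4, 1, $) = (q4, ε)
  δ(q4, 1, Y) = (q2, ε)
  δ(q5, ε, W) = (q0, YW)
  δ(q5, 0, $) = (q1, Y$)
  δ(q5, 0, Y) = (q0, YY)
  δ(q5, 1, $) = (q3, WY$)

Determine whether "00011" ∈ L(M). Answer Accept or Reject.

Reject

(q0, 00011, $)
  read 0, top $: go to q5, push Y$ → (q5, 0011, Y$)
  read 0, top Y: go to q0, push YY → (q0, 011, YY$)
  ε-move, top Y: go to q4, push Y → (q4, 011, YY$)
  read 0, top Y: go to q0, push YY → (q0, 11, YYY$)
  ε-move, top Y: go to q4, push Y → (q4, 11, YYY$)
  read 1, top Y: go to q2, push ε → (q2, 1, YY$)
No transition applies at (q2, 1, YY$); input not fully consumed.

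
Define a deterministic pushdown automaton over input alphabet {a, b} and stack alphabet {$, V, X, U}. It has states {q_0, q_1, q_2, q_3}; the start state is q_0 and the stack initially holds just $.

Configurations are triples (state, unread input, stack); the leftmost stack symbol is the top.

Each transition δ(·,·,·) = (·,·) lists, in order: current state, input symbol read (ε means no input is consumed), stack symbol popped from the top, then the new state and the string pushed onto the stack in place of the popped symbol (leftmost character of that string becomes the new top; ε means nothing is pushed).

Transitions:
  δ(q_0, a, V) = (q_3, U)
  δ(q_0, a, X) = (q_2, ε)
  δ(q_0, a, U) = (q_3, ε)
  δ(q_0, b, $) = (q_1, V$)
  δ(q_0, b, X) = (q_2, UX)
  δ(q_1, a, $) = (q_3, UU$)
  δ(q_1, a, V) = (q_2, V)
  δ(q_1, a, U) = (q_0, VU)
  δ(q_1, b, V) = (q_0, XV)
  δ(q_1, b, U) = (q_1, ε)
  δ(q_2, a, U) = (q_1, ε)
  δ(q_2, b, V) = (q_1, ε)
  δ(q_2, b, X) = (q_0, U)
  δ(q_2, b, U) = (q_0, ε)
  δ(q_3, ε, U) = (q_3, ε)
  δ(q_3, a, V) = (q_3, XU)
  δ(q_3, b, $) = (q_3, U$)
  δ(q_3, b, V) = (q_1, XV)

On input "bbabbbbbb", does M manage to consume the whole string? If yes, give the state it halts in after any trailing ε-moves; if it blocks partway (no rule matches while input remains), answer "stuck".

(q_0, bbabbbbbb, $) ⊢ (q_1, babbbbbb, V$) ⊢ (q_0, abbbbbb, XV$) ⊢ (q_2, bbbbbb, V$) ⊢ (q_1, bbbbb, $)
No transition for (q_1, b, top $); M blocks with input bbbbb remaining.

stuck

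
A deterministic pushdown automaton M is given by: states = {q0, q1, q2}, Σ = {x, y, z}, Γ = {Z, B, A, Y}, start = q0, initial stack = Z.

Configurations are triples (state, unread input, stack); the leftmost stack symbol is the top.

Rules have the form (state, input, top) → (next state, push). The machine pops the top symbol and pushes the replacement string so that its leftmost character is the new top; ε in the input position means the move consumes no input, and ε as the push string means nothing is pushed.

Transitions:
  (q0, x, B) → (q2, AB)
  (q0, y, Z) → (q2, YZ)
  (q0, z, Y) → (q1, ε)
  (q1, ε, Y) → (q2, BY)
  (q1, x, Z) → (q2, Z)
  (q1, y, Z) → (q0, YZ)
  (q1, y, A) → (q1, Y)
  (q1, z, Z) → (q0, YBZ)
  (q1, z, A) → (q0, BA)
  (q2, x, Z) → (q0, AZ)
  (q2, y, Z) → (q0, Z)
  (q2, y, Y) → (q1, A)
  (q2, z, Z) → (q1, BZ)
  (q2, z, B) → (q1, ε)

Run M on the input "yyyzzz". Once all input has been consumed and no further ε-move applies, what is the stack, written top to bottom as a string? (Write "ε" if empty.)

(q0, yyyzzz, Z)
  read y, top Z: go to q2, push YZ → (q2, yyzzz, YZ)
  read y, top Y: go to q1, push A → (q1, yzzz, AZ)
  read y, top A: go to q1, push Y → (q1, zzz, YZ)
  ε-move, top Y: go to q2, push BY → (q2, zzz, BYZ)
  read z, top B: go to q1, push ε → (q1, zz, YZ)
  ε-move, top Y: go to q2, push BY → (q2, zz, BYZ)
  read z, top B: go to q1, push ε → (q1, z, YZ)
  ε-move, top Y: go to q2, push BY → (q2, z, BYZ)
  read z, top B: go to q1, push ε → (q1, ε, YZ)
  ε-move, top Y: go to q2, push BY → (q2, ε, BYZ)
All input consumed in state q2 with stack BYZ.

BYZ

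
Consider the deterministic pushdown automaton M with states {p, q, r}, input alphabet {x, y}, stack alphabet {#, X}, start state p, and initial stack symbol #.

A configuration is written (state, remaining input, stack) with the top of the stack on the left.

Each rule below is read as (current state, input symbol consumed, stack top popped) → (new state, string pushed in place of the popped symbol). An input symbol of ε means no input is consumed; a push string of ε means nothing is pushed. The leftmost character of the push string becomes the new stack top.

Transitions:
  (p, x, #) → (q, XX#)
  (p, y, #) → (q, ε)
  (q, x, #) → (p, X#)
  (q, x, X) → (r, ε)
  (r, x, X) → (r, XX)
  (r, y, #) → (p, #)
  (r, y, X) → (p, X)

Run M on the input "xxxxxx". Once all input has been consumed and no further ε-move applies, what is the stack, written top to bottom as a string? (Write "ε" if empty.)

(p, xxxxxx, #)
  read x, top #: go to q, push XX# → (q, xxxxx, XX#)
  read x, top X: go to r, push ε → (r, xxxx, X#)
  read x, top X: go to r, push XX → (r, xxx, XX#)
  read x, top X: go to r, push XX → (r, xx, XXX#)
  read x, top X: go to r, push XX → (r, x, XXXX#)
  read x, top X: go to r, push XX → (r, ε, XXXXX#)
All input consumed in state r with stack XXXXX#.

XXXXX#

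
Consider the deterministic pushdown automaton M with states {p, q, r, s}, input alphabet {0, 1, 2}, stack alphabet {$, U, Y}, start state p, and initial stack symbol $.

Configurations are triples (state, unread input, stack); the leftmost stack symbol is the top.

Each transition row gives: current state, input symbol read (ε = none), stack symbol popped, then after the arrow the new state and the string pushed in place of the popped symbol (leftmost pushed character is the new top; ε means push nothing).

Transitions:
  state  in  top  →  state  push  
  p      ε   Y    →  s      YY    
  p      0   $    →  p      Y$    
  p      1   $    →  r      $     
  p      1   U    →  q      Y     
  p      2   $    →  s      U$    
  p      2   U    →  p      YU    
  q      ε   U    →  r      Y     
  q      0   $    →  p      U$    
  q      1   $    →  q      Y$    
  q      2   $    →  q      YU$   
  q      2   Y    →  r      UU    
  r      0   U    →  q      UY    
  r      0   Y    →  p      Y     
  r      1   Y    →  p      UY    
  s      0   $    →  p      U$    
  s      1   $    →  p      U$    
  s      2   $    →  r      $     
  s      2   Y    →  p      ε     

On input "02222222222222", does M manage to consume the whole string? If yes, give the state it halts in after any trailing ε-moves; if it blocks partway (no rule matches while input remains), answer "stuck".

s

(p, 02222222222222, $) ⊢ (p, 2222222222222, Y$) ⊢ (s, 2222222222222, YY$) ⊢ (p, 222222222222, Y$) ⊢ (s, 222222222222, YY$) ⊢ (p, 22222222222, Y$) ⊢ (s, 22222222222, YY$) ⊢ (p, 2222222222, Y$) ⊢ (s, 2222222222, YY$) ⊢ (p, 222222222, Y$) ⊢ (s, 222222222, YY$) ⊢ (p, 22222222, Y$) ⊢ (s, 22222222, YY$) ⊢ (p, 2222222, Y$) ⊢ (s, 2222222, YY$) ⊢ (p, 222222, Y$) ⊢ (s, 222222, YY$) ⊢ (p, 22222, Y$) ⊢ (s, 22222, YY$) ⊢ (p, 2222, Y$) ⊢ (s, 2222, YY$) ⊢ (p, 222, Y$) ⊢ (s, 222, YY$) ⊢ (p, 22, Y$) ⊢ (s, 22, YY$) ⊢ (p, 2, Y$) ⊢ (s, 2, YY$) ⊢ (p, ε, Y$) ⊢ (s, ε, YY$)
All input consumed; M is in state s.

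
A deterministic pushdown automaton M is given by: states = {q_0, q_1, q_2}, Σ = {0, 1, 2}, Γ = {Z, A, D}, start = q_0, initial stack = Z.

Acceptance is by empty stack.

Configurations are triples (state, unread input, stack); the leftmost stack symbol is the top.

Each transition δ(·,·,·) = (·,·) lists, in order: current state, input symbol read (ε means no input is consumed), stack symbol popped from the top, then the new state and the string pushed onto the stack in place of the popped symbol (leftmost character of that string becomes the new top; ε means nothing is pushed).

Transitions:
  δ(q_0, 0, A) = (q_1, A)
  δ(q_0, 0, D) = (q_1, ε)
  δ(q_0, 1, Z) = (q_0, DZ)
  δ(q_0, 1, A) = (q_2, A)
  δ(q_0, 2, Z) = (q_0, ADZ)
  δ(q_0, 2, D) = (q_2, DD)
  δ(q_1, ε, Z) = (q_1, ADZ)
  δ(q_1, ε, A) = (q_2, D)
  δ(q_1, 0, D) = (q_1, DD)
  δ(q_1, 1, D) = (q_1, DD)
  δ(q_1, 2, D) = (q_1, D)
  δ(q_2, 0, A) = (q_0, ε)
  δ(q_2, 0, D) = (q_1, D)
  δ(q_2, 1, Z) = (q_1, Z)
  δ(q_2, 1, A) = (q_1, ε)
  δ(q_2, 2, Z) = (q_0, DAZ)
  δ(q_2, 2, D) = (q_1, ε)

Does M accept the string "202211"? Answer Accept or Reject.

(q_0, 202211, Z)
  read 2, top Z: go to q_0, push ADZ → (q_0, 02211, ADZ)
  read 0, top A: go to q_1, push A → (q_1, 2211, ADZ)
  ε-move, top A: go to q_2, push D → (q_2, 2211, DDZ)
  read 2, top D: go to q_1, push ε → (q_1, 211, DZ)
  read 2, top D: go to q_1, push D → (q_1, 11, DZ)
  read 1, top D: go to q_1, push DD → (q_1, 1, DDZ)
  read 1, top D: go to q_1, push DD → (q_1, ε, DDDZ)
All input consumed; stack is DDDZ, not empty, and no further ε-move applies.

Reject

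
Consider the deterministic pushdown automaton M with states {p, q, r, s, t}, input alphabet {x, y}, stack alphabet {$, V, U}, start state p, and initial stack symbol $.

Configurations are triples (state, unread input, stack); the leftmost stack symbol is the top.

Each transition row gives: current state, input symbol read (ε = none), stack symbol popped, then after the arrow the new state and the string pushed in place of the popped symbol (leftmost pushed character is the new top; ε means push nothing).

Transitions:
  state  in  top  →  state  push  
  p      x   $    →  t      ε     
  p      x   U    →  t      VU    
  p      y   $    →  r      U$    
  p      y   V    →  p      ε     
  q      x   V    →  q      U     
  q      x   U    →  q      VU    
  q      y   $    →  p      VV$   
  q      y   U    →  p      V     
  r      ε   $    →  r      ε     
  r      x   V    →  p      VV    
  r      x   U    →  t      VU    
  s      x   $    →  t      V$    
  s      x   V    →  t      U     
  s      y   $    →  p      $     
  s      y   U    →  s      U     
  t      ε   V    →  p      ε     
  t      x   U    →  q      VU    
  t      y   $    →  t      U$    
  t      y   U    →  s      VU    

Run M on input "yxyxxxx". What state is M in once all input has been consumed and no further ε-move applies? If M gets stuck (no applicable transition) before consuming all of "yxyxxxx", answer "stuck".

(p, yxyxxxx, $)
  read y, top $: go to r, push U$ → (r, xyxxxx, U$)
  read x, top U: go to t, push VU → (t, yxxxx, VU$)
  ε-move, top V: go to p, push ε → (p, yxxxx, U$)
No transition for (p, y, top U); M blocks with input yxxxx remaining.

stuck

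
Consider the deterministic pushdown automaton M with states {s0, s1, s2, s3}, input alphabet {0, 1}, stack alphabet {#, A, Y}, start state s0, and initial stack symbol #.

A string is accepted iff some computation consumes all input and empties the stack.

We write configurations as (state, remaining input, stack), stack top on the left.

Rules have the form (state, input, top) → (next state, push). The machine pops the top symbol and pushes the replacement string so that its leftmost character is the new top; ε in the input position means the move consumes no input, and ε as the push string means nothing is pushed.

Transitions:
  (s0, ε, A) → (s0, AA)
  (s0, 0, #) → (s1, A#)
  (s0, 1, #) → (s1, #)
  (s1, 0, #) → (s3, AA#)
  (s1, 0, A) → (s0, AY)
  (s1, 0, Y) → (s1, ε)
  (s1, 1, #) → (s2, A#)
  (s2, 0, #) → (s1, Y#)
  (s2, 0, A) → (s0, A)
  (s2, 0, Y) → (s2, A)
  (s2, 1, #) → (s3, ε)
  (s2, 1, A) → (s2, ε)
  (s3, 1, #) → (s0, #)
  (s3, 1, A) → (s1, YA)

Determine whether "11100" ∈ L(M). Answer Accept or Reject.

Reject

(s0, 11100, #)
  read 1, top #: go to s1, push # → (s1, 1100, #)
  read 1, top #: go to s2, push A# → (s2, 100, A#)
  read 1, top A: go to s2, push ε → (s2, 00, #)
  read 0, top #: go to s1, push Y# → (s1, 0, Y#)
  read 0, top Y: go to s1, push ε → (s1, ε, #)
All input consumed; stack is #, not empty, and no further ε-move applies.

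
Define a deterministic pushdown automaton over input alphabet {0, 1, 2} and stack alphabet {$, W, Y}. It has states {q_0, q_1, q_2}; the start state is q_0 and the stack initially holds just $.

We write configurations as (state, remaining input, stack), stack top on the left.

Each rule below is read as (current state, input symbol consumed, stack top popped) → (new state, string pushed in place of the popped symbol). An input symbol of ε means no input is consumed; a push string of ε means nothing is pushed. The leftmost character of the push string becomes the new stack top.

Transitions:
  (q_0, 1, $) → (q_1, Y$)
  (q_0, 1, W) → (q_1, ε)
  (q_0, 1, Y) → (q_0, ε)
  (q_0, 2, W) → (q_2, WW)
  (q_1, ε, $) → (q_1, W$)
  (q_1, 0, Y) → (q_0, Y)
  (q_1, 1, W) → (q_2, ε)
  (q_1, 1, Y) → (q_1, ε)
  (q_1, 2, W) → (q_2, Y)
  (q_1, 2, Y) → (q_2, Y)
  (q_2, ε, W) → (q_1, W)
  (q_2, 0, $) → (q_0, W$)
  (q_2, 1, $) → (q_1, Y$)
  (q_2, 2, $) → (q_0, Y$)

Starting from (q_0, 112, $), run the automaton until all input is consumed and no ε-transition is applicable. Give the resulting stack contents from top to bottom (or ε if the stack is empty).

(q_0, 112, $)
  read 1, top $: go to q_1, push Y$ → (q_1, 12, Y$)
  read 1, top Y: go to q_1, push ε → (q_1, 2, $)
  ε-move, top $: go to q_1, push W$ → (q_1, 2, W$)
  read 2, top W: go to q_2, push Y → (q_2, ε, Y$)
All input consumed in state q_2 with stack Y$.

Y$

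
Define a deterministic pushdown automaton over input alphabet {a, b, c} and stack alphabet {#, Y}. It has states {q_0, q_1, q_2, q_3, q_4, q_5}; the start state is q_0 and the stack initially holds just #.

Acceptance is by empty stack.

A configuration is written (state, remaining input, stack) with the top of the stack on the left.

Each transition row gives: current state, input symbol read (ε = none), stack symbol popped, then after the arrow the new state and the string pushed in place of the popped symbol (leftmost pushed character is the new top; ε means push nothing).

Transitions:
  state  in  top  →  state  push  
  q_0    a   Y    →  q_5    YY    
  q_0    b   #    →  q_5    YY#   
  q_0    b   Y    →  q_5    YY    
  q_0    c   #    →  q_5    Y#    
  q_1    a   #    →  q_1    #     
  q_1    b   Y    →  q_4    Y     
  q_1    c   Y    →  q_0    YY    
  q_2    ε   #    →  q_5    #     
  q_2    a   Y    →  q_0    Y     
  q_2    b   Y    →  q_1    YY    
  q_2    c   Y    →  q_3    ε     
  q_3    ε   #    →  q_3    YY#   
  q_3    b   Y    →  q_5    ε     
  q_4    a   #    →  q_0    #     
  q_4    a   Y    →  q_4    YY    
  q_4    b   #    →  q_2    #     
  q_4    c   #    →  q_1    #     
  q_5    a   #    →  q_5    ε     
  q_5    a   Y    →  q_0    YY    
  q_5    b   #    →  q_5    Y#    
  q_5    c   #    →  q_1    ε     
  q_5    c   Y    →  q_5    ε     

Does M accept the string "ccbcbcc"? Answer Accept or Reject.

Accept

(q_0, ccbcbcc, #)
  read c, top #: go to q_5, push Y# → (q_5, cbcbcc, Y#)
  read c, top Y: go to q_5, push ε → (q_5, bcbcc, #)
  read b, top #: go to q_5, push Y# → (q_5, cbcc, Y#)
  read c, top Y: go to q_5, push ε → (q_5, bcc, #)
  read b, top #: go to q_5, push Y# → (q_5, cc, Y#)
  read c, top Y: go to q_5, push ε → (q_5, c, #)
  read c, top #: go to q_1, push ε → (q_1, ε, ε)
All input consumed and the stack is empty.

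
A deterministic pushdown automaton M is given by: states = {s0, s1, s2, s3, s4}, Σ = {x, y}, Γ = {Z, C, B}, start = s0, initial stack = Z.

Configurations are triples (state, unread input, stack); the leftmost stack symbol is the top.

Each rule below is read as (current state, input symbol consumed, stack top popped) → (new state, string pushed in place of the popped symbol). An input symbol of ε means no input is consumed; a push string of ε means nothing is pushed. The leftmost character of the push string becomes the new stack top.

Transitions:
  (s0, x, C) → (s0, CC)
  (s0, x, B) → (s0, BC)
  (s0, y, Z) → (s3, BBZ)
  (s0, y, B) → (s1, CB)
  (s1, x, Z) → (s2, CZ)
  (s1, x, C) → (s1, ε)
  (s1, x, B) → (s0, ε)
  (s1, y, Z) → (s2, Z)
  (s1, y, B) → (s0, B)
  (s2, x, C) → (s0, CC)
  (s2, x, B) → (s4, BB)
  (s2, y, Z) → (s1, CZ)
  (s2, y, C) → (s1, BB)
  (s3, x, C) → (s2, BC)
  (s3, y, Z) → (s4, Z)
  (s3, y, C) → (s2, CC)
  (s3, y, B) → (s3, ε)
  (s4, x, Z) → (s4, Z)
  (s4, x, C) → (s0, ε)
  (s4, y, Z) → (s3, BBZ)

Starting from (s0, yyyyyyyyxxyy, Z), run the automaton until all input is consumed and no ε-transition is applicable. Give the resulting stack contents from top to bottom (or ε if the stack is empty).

(s0, yyyyyyyyxxyy, Z)
  read y, top Z: go to s3, push BBZ → (s3, yyyyyyyxxyy, BBZ)
  read y, top B: go to s3, push ε → (s3, yyyyyyxxyy, BZ)
  read y, top B: go to s3, push ε → (s3, yyyyyxxyy, Z)
  read y, top Z: go to s4, push Z → (s4, yyyyxxyy, Z)
  read y, top Z: go to s3, push BBZ → (s3, yyyxxyy, BBZ)
  read y, top B: go to s3, push ε → (s3, yyxxyy, BZ)
  read y, top B: go to s3, push ε → (s3, yxxyy, Z)
  read y, top Z: go to s4, push Z → (s4, xxyy, Z)
  read x, top Z: go to s4, push Z → (s4, xyy, Z)
  read x, top Z: go to s4, push Z → (s4, yy, Z)
  read y, top Z: go to s3, push BBZ → (s3, y, BBZ)
  read y, top B: go to s3, push ε → (s3, ε, BZ)
All input consumed in state s3 with stack BZ.

BZ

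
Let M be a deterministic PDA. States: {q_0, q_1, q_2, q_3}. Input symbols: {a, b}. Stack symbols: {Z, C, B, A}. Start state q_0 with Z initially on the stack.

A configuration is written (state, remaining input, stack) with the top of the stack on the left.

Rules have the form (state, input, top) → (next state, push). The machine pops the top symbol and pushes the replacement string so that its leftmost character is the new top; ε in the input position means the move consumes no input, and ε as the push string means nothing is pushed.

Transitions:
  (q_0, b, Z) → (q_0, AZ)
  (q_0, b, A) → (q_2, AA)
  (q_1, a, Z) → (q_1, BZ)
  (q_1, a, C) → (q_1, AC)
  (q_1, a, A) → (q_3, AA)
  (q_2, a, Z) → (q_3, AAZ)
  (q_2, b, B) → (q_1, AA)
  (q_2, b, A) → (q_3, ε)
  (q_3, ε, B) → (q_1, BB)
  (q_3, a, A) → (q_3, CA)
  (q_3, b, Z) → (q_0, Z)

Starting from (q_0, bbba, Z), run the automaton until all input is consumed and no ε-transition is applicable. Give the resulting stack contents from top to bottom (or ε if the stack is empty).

CAZ

(q_0, bbba, Z) ⊢ (q_0, bba, AZ) ⊢ (q_2, ba, AAZ) ⊢ (q_3, a, AZ) ⊢ (q_3, ε, CAZ)
All input consumed in state q_3 with stack CAZ.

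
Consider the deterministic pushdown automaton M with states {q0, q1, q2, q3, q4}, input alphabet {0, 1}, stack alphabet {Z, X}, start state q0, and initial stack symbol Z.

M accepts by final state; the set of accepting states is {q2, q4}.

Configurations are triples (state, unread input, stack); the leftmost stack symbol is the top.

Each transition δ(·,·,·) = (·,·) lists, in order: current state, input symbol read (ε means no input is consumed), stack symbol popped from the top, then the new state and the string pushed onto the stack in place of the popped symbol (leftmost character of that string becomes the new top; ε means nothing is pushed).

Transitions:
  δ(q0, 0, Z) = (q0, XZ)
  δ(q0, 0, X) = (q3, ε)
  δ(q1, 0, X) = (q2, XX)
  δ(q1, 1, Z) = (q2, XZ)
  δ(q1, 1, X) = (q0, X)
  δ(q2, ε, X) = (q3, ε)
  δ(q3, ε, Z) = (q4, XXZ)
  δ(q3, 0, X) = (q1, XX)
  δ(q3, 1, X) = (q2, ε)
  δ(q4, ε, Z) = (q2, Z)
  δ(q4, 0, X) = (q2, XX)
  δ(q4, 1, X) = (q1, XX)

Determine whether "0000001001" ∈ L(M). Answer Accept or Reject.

Reject

(q0, 0000001001, Z) ⊢ (q0, 000001001, XZ) ⊢ (q3, 00001001, Z) ⊢ (q4, 00001001, XXZ) ⊢ (q2, 0001001, XXXZ) ⊢ (q3, 0001001, XXZ) ⊢ (q1, 001001, XXXZ) ⊢ (q2, 01001, XXXXZ) ⊢ (q3, 01001, XXXZ) ⊢ (q1, 1001, XXXXZ) ⊢ (q0, 001, XXXXZ) ⊢ (q3, 01, XXXZ) ⊢ (q1, 1, XXXXZ) ⊢ (q0, ε, XXXXZ)
All input consumed; state q0 ∉ F and no further ε-move applies.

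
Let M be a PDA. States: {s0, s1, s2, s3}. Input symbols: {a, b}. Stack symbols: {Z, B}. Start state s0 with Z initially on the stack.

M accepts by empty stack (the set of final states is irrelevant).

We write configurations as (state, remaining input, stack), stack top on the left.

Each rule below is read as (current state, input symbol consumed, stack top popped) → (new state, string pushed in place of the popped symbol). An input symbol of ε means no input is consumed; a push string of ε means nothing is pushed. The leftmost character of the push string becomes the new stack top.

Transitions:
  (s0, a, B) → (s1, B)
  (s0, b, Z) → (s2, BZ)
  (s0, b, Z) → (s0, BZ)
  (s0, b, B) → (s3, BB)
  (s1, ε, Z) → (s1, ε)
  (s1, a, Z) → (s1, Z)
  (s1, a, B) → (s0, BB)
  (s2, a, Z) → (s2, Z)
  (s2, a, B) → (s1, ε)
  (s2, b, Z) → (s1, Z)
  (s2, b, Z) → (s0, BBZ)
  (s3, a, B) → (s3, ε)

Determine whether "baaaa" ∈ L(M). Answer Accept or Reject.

One accepting computation: (s0, baaaa, Z) ⊢ (s2, aaaa, BZ) ⊢ (s1, aaa, Z) ⊢ (s1, aa, Z) ⊢ (s1, a, Z) ⊢ (s1, ε, Z) ⊢ (s1, ε, ε)
All input consumed and the stack is empty.

Accept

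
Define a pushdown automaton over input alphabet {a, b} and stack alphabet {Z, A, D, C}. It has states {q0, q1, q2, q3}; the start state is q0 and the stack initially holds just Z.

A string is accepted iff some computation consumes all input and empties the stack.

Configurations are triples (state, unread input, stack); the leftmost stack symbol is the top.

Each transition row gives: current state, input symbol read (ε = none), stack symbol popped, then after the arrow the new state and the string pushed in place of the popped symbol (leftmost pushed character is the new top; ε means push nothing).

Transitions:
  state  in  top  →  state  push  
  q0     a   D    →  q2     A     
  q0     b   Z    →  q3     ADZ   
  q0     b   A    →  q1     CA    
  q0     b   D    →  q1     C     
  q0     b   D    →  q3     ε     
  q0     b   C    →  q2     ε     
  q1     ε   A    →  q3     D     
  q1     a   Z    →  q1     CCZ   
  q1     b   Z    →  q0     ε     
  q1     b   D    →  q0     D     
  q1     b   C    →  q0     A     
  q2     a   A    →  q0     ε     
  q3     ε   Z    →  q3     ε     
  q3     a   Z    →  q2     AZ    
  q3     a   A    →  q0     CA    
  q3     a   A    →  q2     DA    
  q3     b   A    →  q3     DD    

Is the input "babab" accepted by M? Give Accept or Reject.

Accept

One accepting computation: (q0, babab, Z) ⊢ (q3, abab, ADZ) ⊢ (q0, bab, CADZ) ⊢ (q2, ab, ADZ) ⊢ (q0, b, DZ) ⊢ (q3, ε, Z) ⊢ (q3, ε, ε)
All input consumed and the stack is empty.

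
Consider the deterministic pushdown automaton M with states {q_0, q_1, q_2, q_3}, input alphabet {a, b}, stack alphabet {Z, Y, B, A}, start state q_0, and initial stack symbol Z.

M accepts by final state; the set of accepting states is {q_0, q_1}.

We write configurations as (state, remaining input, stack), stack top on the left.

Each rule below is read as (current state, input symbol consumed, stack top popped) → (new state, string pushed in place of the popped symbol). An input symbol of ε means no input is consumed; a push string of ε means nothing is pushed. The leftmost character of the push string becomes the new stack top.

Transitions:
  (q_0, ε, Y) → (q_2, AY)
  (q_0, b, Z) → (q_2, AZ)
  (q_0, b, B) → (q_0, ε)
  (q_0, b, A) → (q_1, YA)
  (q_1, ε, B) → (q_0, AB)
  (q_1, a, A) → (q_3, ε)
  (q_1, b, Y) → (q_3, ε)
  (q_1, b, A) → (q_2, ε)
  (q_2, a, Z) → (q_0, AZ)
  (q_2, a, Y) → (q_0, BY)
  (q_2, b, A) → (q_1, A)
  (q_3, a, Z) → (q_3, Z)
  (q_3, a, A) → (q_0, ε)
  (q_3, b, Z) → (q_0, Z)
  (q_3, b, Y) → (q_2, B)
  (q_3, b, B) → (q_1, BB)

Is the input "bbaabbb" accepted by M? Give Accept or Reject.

(q_0, bbaabbb, Z)
  read b, top Z: go to q_2, push AZ → (q_2, baabbb, AZ)
  read b, top A: go to q_1, push A → (q_1, aabbb, AZ)
  read a, top A: go to q_3, push ε → (q_3, abbb, Z)
  read a, top Z: go to q_3, push Z → (q_3, bbb, Z)
  read b, top Z: go to q_0, push Z → (q_0, bb, Z)
  read b, top Z: go to q_2, push AZ → (q_2, b, AZ)
  read b, top A: go to q_1, push A → (q_1, ε, AZ)
All input consumed; state q_1 ∈ F.

Accept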